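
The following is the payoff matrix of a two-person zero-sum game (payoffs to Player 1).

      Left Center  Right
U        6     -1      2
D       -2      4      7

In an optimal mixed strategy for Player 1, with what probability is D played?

Row minima: U → -1, D → -2; maximin = -1.
Column maxima: Left → 6, Center → 4, Right → 7; minimax = 4.
-1 ≠ 4, so there is no saddle point; optimal play is mixed.
Right is strictly dominated by Center (it gives Player 1 strictly more in every row), so Player 2 never plays it.
On the remaining 2×2 (U, D vs Left, Center):
Let Player 1 play U with probability p. Expected payoff against Left: 6p + (-2)(1−p) = 8p − 2; against Center: (-1)p + 4(1−p) = −5p + 4.
Setting these equal: 8p − 2 = −5p + 4 ⇒ 13p = 6 ⇒ p = 6/13, and the value is (8)·(6/13) − 2 = 22/13.
For Player 2: with q = P(Left), equating U's and D's payoffs gives 7q − 1 = −6q + 4 ⇒ q = 5/13.

7/13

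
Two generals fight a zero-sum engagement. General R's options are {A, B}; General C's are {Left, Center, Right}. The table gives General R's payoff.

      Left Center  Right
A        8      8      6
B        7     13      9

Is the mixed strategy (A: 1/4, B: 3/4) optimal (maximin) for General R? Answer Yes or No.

No

Against Left this mix gives (1/4)·8 + (3/4)·7 = 29/4.
Against Center this mix gives (1/4)·8 + (3/4)·13 = 47/4.
Against Right this mix gives (1/4)·6 + (3/4)·9 = 33/4.
General C will play Left, holding General R to 29/4. Shifting weight toward the row that does better against Left would raise this floor (the equalizing mix achieves 15/2 against both Left and Right), so the proposed strategy is not optimal.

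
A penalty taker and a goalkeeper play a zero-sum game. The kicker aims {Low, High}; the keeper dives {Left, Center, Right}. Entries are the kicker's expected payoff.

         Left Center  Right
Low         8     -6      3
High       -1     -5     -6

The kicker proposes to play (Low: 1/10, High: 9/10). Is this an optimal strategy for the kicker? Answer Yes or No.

Yes

Against Left this mix gives (1/10)·8 + (9/10)·(-1) = -1/10.
Against Center this mix gives (1/10)·(-6) + (9/10)·(-5) = -51/10.
Against Right this mix gives (1/10)·3 + (9/10)·(-6) = -51/10.
All of the keeper's active replies (Center, Right) yield -51/10, and no column does worse for the kicker. The mix makes the keeper indifferent and guarantees -51/10, so it is optimal.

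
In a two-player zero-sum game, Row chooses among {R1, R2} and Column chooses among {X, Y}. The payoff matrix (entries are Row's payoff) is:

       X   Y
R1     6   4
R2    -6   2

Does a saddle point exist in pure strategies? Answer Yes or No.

Yes

Row minima: R1 → 4, R2 → -6; maximin = 4.
Column maxima: X → 6, Y → 4; minimax = 4.
maximin = minimax = 4, so a saddle point exists.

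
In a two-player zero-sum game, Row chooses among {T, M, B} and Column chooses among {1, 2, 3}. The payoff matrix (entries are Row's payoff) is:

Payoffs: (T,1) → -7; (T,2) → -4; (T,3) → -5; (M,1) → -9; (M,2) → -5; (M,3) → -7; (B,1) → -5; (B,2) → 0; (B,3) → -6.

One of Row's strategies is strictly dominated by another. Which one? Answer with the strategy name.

T gives a strictly higher payoff than M against every column: -7 > -9, -4 > -5, -5 > -7.
So M is strictly dominated and Row never plays it.

M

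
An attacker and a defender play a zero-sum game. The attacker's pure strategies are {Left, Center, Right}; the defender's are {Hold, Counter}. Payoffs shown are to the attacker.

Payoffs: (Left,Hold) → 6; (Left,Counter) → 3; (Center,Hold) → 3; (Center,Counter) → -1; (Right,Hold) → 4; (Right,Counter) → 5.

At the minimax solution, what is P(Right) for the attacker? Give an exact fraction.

Row minima: Left → 3, Center → -1, Right → 4; maximin = 4.
Column maxima: Hold → 6, Counter → 5; minimax = 5.
4 ≠ 5, so there is no saddle point; optimal play is mixed.
Center is strictly dominated by Left, so the attacker never plays it.
On the remaining 2×2 (Left, Right vs Hold, Counter):
Let the attacker play Left with probability p. Expected payoff against Hold: 6p + 4(1−p) = 2p + 4; against Counter: 3p + 5(1−p) = −2p + 5.
Setting these equal: 2p + 4 = −2p + 5 ⇒ 4p = 1 ⇒ p = 1/4, and the value is (2)·(1/4) + 4 = 9/2.
For the defender: with q = P(Hold), equating Left's and Right's payoffs gives 3q + 3 = −q + 5 ⇒ q = 1/2.

3/4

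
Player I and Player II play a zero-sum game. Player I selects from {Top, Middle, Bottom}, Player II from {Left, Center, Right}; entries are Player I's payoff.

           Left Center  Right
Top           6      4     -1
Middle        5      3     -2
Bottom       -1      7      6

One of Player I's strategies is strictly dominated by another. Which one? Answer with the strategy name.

Middle

Top gives a strictly higher payoff than Middle against every column: 6 > 5, 4 > 3, -1 > -2.
So Middle is strictly dominated and Player I never plays it.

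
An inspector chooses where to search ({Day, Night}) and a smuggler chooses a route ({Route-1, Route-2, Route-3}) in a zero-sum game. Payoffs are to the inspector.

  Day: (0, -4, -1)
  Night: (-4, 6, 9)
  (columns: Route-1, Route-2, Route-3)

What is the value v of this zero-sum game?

Row minima: Day → -4, Night → -4; maximin = -4.
Column maxima: Route-1 → 0, Route-2 → 6, Route-3 → 9; minimax = 0.
-4 ≠ 0, so there is no saddle point; optimal play is mixed.
Route-3 is strictly dominated by Route-2 (it gives the inspector strictly more in every row), so the smuggler never plays it.
On the remaining 2×2 (Day, Night vs Route-1, Route-2):
Let the inspector play Day with probability p. Expected payoff against Route-1: 0p + (-4)(1−p) = 4p − 4; against Route-2: (-4)p + 6(1−p) = −10p + 6.
Setting these equal: 4p − 4 = −10p + 6 ⇒ 14p = 10 ⇒ p = 5/7, and the value is (4)·(5/7) − 4 = -8/7.
For the smuggler: with q = P(Route-1), equating Day's and Night's payoffs gives 4q − 4 = −10q + 6 ⇒ q = 5/7.

-8/7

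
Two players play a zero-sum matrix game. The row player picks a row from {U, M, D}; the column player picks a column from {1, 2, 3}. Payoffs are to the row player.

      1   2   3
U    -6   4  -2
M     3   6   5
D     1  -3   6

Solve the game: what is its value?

Row minima: U → -6, M → 3, D → -3; maximin = 3.
Column maxima: 1 → 3, 2 → 6, 3 → 6; minimax = 3.
Since maximin = minimax = 3, there is a saddle point and the value is 3.

3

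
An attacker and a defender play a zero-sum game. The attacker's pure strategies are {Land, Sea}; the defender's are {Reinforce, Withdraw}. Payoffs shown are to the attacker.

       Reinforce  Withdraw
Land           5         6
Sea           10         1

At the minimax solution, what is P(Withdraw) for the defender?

Row minima: Land → 5, Sea → 1; maximin = 5.
Column maxima: Reinforce → 10, Withdraw → 6; minimax = 6.
5 ≠ 6, so there is no saddle point; optimal play is mixed.
Let the attacker play Land with probability p. Expected payoff against Reinforce: 5p + 10(1−p) = −5p + 10; against Withdraw: 6p + 1(1−p) = 5p + 1.
Setting these equal: −5p + 10 = 5p + 1 ⇒ −10p = -9 ⇒ p = 9/10, and the value is (-5)·(9/10) + 10 = 11/2.
For the defender: with q = P(Reinforce), equating Land's and Sea's payoffs gives −q + 6 = 9q + 1 ⇒ q = 1/2.

1/2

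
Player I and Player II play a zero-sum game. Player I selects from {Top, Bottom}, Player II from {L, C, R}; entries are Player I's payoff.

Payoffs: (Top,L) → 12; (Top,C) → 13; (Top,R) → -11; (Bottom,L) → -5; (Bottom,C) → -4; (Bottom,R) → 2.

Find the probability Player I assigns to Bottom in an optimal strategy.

23/30

Row minima: Top → -11, Bottom → -5; maximin = -5.
Column maxima: L → 12, C → 13, R → 2; minimax = 2.
-5 ≠ 2, so there is no saddle point; optimal play is mixed.
C is strictly dominated by L (it gives Player I strictly more in every row), so Player II never plays it.
On the remaining 2×2 (Top, Bottom vs L, R):
Let Player I play Top with probability p. Expected payoff against L: 12p + (-5)(1−p) = 17p − 5; against R: (-11)p + 2(1−p) = −13p + 2.
Setting these equal: 17p − 5 = −13p + 2 ⇒ 30p = 7 ⇒ p = 7/30, and the value is (17)·(7/30) − 5 = -31/30.
For Player II: with q = P(L), equating Top's and Bottom's payoffs gives 23q − 11 = −7q + 2 ⇒ q = 13/30.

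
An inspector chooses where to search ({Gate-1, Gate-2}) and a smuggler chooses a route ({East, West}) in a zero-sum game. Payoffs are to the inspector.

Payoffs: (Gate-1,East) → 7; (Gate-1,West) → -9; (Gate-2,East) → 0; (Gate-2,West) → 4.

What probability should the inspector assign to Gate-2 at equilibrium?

4/5

Row minima: Gate-1 → -9, Gate-2 → 0; maximin = 0.
Column maxima: East → 7, West → 4; minimax = 4.
0 ≠ 4, so there is no saddle point; optimal play is mixed.
Let the inspector play Gate-1 with probability p. Expected payoff against East: 7p + 0(1−p) = 7p; against West: (-9)p + 4(1−p) = −13p + 4.
Setting these equal: 7p = −13p + 4 ⇒ 20p = 4 ⇒ p = 1/5, and the value is (7)·(1/5) = 7/5.
For the smuggler: with q = P(East), equating Gate-1's and Gate-2's payoffs gives 16q − 9 = −4q + 4 ⇒ q = 13/20.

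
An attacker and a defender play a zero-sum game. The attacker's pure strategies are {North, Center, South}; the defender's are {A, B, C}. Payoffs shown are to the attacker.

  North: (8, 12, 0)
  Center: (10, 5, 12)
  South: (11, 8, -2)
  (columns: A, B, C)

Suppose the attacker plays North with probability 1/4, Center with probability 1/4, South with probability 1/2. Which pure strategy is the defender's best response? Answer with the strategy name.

If the defender plays A, the attacker's expected payoff is (1/4)·8 + (1/4)·10 + (1/2)·11 = 10.
If the defender plays B, the attacker's expected payoff is (1/4)·12 + (1/4)·5 + (1/2)·8 = 33/4.
If the defender plays C, the attacker's expected payoff is (1/4)·0 + (1/4)·12 + (1/2)·(-2) = 2.
The defender minimizes the attacker's payoff; the smallest is 2, so the best response is C.

C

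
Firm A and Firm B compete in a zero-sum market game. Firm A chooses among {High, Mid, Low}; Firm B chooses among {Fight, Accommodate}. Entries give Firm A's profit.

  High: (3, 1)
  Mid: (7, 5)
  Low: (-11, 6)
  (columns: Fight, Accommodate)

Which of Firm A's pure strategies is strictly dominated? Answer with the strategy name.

Mid gives a strictly higher payoff than High against every column: 7 > 3, 5 > 1.
So High is strictly dominated and Firm A never plays it.

High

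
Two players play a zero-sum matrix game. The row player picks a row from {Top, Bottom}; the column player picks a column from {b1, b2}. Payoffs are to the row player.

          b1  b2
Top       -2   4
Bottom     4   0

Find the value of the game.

8/5

Row minima: Top → -2, Bottom → 0; maximin = 0.
Column maxima: b1 → 4, b2 → 4; minimax = 4.
0 ≠ 4, so there is no saddle point; optimal play is mixed.
Let the row player play Top with probability p. Expected payoff against b1: (-2)p + 4(1−p) = −6p + 4; against b2: 4p + 0(1−p) = 4p.
Setting these equal: −6p + 4 = 4p ⇒ −10p = -4 ⇒ p = 2/5, and the value is (-6)·(2/5) + 4 = 8/5.
For the column player: with q = P(b1), equating Top's and Bottom's payoffs gives −6q + 4 = 4q ⇒ q = 2/5.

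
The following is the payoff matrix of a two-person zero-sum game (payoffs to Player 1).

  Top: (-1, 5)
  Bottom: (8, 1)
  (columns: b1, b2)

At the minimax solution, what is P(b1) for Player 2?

4/13

Row minima: Top → -1, Bottom → 1; maximin = 1.
Column maxima: b1 → 8, b2 → 5; minimax = 5.
1 ≠ 5, so there is no saddle point; optimal play is mixed.
Let Player 1 play Top with probability p. Expected payoff against b1: (-1)p + 8(1−p) = −9p + 8; against b2: 5p + 1(1−p) = 4p + 1.
Setting these equal: −9p + 8 = 4p + 1 ⇒ −13p = -7 ⇒ p = 7/13, and the value is (-9)·(7/13) + 8 = 41/13.
For Player 2: with q = P(b1), equating Top's and Bottom's payoffs gives −6q + 5 = 7q + 1 ⇒ q = 4/13.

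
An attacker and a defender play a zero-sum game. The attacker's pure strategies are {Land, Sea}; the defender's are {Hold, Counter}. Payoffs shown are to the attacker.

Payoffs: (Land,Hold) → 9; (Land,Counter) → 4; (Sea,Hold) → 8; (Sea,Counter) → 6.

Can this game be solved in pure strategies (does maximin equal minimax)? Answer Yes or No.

Yes

Row minima: Land → 4, Sea → 6; maximin = 6.
Column maxima: Hold → 9, Counter → 6; minimax = 6.
maximin = minimax = 6, so a saddle point exists.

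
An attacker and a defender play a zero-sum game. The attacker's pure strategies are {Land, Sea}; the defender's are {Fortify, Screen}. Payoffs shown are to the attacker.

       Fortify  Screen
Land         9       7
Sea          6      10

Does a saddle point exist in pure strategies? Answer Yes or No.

Row minima: Land → 7, Sea → 6; maximin = 7.
Column maxima: Fortify → 9, Screen → 10; minimax = 9.
7 ≠ 9, so no pure-strategy equilibrium exists.

No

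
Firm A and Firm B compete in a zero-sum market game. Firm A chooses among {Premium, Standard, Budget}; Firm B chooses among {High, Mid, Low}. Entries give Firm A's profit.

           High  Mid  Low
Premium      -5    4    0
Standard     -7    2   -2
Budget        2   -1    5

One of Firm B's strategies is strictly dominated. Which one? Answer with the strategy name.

High holds Firm A's payoff strictly below Low in every row: -5 < 0, -7 < -2, 2 < 5.
So Low is strictly dominated for Firm B.

Low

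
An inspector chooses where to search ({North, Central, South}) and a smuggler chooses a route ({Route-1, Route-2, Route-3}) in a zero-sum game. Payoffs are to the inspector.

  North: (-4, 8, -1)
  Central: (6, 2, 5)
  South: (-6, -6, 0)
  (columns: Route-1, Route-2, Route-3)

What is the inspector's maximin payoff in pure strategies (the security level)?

Row minima: North → -4, Central → 2, South → -6.
The best of these is 2.

2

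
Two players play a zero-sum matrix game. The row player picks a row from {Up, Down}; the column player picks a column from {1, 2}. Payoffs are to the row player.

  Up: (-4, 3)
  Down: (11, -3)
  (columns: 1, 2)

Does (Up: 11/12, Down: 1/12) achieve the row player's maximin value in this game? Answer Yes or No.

No

Against 1 this mix gives (11/12)·(-4) + (1/12)·11 = -11/4.
Against 2 this mix gives (11/12)·3 + (1/12)·(-3) = 5/2.
The column player will play 1, holding the row player to -11/4. Shifting weight toward the row that does better against 1 would raise this floor (the equalizing mix achieves 1 against both 1 and 2), so the proposed strategy is not optimal.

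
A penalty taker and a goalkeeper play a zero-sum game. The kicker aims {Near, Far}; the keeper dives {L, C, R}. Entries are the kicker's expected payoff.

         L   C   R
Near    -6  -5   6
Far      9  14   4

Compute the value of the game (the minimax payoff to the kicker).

78/17

Row minima: Near → -6, Far → 4; maximin = 4.
Column maxima: L → 9, C → 14, R → 6; minimax = 6.
4 ≠ 6, so there is no saddle point; optimal play is mixed.
C is strictly dominated by L (it gives the kicker strictly more in every row), so the keeper never plays it.
On the remaining 2×2 (Near, Far vs L, R):
Let the kicker play Near with probability p. Expected payoff against L: (-6)p + 9(1−p) = −15p + 9; against R: 6p + 4(1−p) = 2p + 4.
Setting these equal: −15p + 9 = 2p + 4 ⇒ −17p = -5 ⇒ p = 5/17, and the value is (-15)·(5/17) + 9 = 78/17.
For the keeper: with q = P(L), equating Near's and Far's payoffs gives −12q + 6 = 5q + 4 ⇒ q = 2/17.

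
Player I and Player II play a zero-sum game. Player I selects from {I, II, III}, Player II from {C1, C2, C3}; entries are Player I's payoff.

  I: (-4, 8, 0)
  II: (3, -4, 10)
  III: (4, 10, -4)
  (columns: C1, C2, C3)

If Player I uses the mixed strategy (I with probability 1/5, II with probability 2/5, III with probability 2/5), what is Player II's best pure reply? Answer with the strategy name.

C1

If Player II plays C1, Player I's expected payoff is (1/5)·(-4) + (2/5)·3 + (2/5)·4 = 2.
If Player II plays C2, Player I's expected payoff is (1/5)·8 + (2/5)·(-4) + (2/5)·10 = 4.
If Player II plays C3, Player I's expected payoff is (1/5)·0 + (2/5)·10 + (2/5)·(-4) = 12/5.
Player II minimizes Player I's payoff; the smallest is 2, so the best response is C1.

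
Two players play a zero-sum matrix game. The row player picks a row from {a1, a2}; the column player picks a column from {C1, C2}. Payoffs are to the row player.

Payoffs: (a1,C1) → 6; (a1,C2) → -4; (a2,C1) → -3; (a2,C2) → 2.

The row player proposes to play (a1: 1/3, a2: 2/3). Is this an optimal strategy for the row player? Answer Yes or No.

Yes

Against C1 this mix gives (1/3)·6 + (2/3)·(-3) = 0.
Against C2 this mix gives (1/3)·(-4) + (2/3)·2 = 0.
All of the column player's active replies (C1, C2) yield 0, and no column does worse for the row player. The mix makes the column player indifferent and guarantees 0, so it is optimal.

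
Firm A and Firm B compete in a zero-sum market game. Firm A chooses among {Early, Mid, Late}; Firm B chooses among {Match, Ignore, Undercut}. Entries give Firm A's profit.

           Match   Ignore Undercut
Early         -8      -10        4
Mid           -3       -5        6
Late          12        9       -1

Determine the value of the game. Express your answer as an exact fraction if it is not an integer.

7/3

Row minima: Early → -10, Mid → -5, Late → -1; maximin = -1.
Column maxima: Match → 12, Ignore → 9, Undercut → 6; minimax = 6.
-1 ≠ 6, so there is no saddle point; optimal play is mixed.
Early is strictly dominated by Mid, so Firm A never plays it.
Match is strictly dominated by Ignore (it gives Firm A strictly more in every row), so Firm B never plays it.
On the remaining 2×2 (Mid, Late vs Ignore, Undercut):
Let Firm A play Mid with probability p. Expected payoff against Ignore: (-5)p + 9(1−p) = −14p + 9; against Undercut: 6p + (-1)(1−p) = 7p − 1.
Setting these equal: −14p + 9 = 7p − 1 ⇒ −21p = -10 ⇒ p = 10/21, and the value is (-14)·(10/21) + 9 = 7/3.
For Firm B: with q = P(Ignore), equating Mid's and Late's payoffs gives −11q + 6 = 10q − 1 ⇒ q = 1/3.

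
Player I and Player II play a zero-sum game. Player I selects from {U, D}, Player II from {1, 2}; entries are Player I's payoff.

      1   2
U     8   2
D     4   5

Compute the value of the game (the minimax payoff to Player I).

Row minima: U → 2, D → 4; maximin = 4.
Column maxima: 1 → 8, 2 → 5; minimax = 5.
4 ≠ 5, so there is no saddle point; optimal play is mixed.
Let Player I play U with probability p. Expected payoff against 1: 8p + 4(1−p) = 4p + 4; against 2: 2p + 5(1−p) = −3p + 5.
Setting these equal: 4p + 4 = −3p + 5 ⇒ 7p = 1 ⇒ p = 1/7, and the value is (4)·(1/7) + 4 = 32/7.
For Player II: with q = P(1), equating U's and D's payoffs gives 6q + 2 = −q + 5 ⇒ q = 3/7.

32/7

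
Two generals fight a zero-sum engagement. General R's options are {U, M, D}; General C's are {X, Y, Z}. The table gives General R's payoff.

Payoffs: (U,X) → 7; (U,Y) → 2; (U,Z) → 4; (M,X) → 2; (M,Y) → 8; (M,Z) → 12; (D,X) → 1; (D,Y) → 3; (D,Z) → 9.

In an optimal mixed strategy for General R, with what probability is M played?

5/11

Row minima: U → 2, M → 2, D → 1; maximin = 2.
Column maxima: X → 7, Y → 8, Z → 12; minimax = 7.
2 ≠ 7, so there is no saddle point; optimal play is mixed.
D is strictly dominated by M, so General R never plays it.
Z is strictly dominated by Y (it gives General R strictly more in every row), so General C never plays it.
On the remaining 2×2 (U, M vs X, Y):
Let General R play U with probability p. Expected payoff against X: 7p + 2(1−p) = 5p + 2; against Y: 2p + 8(1−p) = −6p + 8.
Setting these equal: 5p + 2 = −6p + 8 ⇒ 11p = 6 ⇒ p = 6/11, and the value is (5)·(6/11) + 2 = 52/11.
For General C: with q = P(X), equating U's and M's payoffs gives 5q + 2 = −6q + 8 ⇒ q = 6/11.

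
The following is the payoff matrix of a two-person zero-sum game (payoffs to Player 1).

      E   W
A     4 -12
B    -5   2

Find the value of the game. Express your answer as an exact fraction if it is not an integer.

Row minima: A → -12, B → -5; maximin = -5.
Column maxima: E → 4, W → 2; minimax = 2.
-5 ≠ 2, so there is no saddle point; optimal play is mixed.
Let Player 1 play A with probability p. Expected payoff against E: 4p + (-5)(1−p) = 9p − 5; against W: (-12)p + 2(1−p) = −14p + 2.
Setting these equal: 9p − 5 = −14p + 2 ⇒ 23p = 7 ⇒ p = 7/23, and the value is (9)·(7/23) − 5 = -52/23.
For Player 2: with q = P(E), equating A's and B's payoffs gives 16q − 12 = −7q + 2 ⇒ q = 14/23.

-52/23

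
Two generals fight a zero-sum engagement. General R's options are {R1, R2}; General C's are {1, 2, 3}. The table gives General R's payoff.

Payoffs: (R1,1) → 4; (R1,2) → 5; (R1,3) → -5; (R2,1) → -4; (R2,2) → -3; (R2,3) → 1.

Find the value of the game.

Row minima: R1 → -5, R2 → -4; maximin = -4.
Column maxima: 1 → 4, 2 → 5, 3 → 1; minimax = 1.
-4 ≠ 1, so there is no saddle point; optimal play is mixed.
2 is strictly dominated by 1 (it gives General R strictly more in every row), so General C never plays it.
On the remaining 2×2 (R1, R2 vs 1, 3):
Let General R play R1 with probability p. Expected payoff against 1: 4p + (-4)(1−p) = 8p − 4; against 3: (-5)p + 1(1−p) = −6p + 1.
Setting these equal: 8p − 4 = −6p + 1 ⇒ 14p = 5 ⇒ p = 5/14, and the value is (8)·(5/14) − 4 = -8/7.
For General C: with q = P(1), equating R1's and R2's payoffs gives 9q − 5 = −5q + 1 ⇒ q = 3/7.

-8/7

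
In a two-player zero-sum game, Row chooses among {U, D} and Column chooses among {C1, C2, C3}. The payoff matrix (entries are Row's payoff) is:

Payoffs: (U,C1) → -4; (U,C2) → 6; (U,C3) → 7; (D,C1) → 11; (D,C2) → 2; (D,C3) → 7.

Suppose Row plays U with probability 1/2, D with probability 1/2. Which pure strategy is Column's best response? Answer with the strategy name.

If Column plays C1, Row's expected payoff is (1/2)·(-4) + (1/2)·11 = 7/2.
If Column plays C2, Row's expected payoff is (1/2)·6 + (1/2)·2 = 4.
If Column plays C3, Row's expected payoff is (1/2)·7 + (1/2)·7 = 7.
Column minimizes Row's payoff; the smallest is 7/2, so the best response is C1.

C1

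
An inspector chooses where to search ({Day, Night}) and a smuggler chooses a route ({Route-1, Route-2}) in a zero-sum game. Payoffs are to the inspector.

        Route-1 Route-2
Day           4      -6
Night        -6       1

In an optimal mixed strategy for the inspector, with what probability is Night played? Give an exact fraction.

Row minima: Day → -6, Night → -6; maximin = -6.
Column maxima: Route-1 → 4, Route-2 → 1; minimax = 1.
-6 ≠ 1, so there is no saddle point; optimal play is mixed.
Let the inspector play Day with probability p. Expected payoff against Route-1: 4p + (-6)(1−p) = 10p − 6; against Route-2: (-6)p + 1(1−p) = −7p + 1.
Setting these equal: 10p − 6 = −7p + 1 ⇒ 17p = 7 ⇒ p = 7/17, and the value is (10)·(7/17) − 6 = -32/17.
For the smuggler: with q = P(Route-1), equating Day's and Night's payoffs gives 10q − 6 = −7q + 1 ⇒ q = 7/17.

10/17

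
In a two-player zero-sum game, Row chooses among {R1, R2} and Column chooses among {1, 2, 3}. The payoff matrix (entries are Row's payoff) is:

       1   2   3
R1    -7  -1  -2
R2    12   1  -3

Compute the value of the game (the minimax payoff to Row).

-9/4

Row minima: R1 → -7, R2 → -3; maximin = -3.
Column maxima: 1 → 12, 2 → 1, 3 → -2; minimax = -2.
-3 ≠ -2, so there is no saddle point; optimal play is mixed.
2 is strictly dominated by 3 (it gives Row strictly more in every row), so Column never plays it.
On the remaining 2×2 (R1, R2 vs 1, 3):
Let Row play R1 with probability p. Expected payoff against 1: (-7)p + 12(1−p) = −19p + 12; against 3: (-2)p + (-3)(1−p) = p − 3.
Setting these equal: −19p + 12 = p − 3 ⇒ −20p = -15 ⇒ p = 3/4, and the value is (-19)·(3/4) + 12 = -9/4.
For Column: with q = P(1), equating R1's and R2's payoffs gives −5q − 2 = 15q − 3 ⇒ q = 1/20.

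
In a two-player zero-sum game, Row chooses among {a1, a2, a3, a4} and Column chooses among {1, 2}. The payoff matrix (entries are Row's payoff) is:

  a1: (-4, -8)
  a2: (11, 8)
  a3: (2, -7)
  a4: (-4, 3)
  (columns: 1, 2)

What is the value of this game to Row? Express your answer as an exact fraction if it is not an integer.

8

Row minima: a1 → -8, a2 → 8, a3 → -7, a4 → -4; maximin = 8.
Column maxima: 1 → 11, 2 → 8; minimax = 8.
Since maximin = minimax = 8, there is a saddle point and the value is 8.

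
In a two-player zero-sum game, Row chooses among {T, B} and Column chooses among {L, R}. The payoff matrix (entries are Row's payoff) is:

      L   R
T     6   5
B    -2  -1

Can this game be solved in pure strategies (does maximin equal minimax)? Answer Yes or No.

Row minima: T → 5, B → -2; maximin = 5.
Column maxima: L → 6, R → 5; minimax = 5.
maximin = minimax = 5, so a saddle point exists.

Yes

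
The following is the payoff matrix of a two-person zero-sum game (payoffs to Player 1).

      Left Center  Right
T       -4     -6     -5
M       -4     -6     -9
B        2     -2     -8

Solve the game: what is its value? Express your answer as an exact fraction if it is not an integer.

-38/7

Row minima: T → -6, M → -9, B → -8; maximin = -6.
Column maxima: Left → 2, Center → -2, Right → -5; minimax = -5.
-6 ≠ -5, so there is no saddle point; optimal play is mixed.
M is strictly dominated by B, so Player 1 never plays it.
Left is strictly dominated by Center (it gives Player 1 strictly more in every row), so Player 2 never plays it.
On the remaining 2×2 (T, B vs Center, Right):
Let Player 1 play T with probability p. Expected payoff against Center: (-6)p + (-2)(1−p) = −4p − 2; against Right: (-5)p + (-8)(1−p) = 3p − 8.
Setting these equal: −4p − 2 = 3p − 8 ⇒ −7p = -6 ⇒ p = 6/7, and the value is (-4)·(6/7) − 2 = -38/7.
For Player 2: with q = P(Center), equating T's and B's payoffs gives −q − 5 = 6q − 8 ⇒ q = 3/7.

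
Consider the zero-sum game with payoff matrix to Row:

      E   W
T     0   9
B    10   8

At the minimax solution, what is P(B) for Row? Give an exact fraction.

9/11

Row minima: T → 0, B → 8; maximin = 8.
Column maxima: E → 10, W → 9; minimax = 9.
8 ≠ 9, so there is no saddle point; optimal play is mixed.
Let Row play T with probability p. Expected payoff against E: 0p + 10(1−p) = −10p + 10; against W: 9p + 8(1−p) = p + 8.
Setting these equal: −10p + 10 = p + 8 ⇒ −11p = -2 ⇒ p = 2/11, and the value is (-10)·(2/11) + 10 = 90/11.
For Column: with q = P(E), equating T's and B's payoffs gives −9q + 9 = 2q + 8 ⇒ q = 1/11.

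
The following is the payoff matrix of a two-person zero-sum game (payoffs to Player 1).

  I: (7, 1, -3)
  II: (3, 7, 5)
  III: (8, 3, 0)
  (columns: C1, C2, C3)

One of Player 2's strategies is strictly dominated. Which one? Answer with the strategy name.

C3 holds Player 1's payoff strictly below C2 in every row: -3 < 1, 5 < 7, 0 < 3.
So C2 is strictly dominated for Player 2.

C2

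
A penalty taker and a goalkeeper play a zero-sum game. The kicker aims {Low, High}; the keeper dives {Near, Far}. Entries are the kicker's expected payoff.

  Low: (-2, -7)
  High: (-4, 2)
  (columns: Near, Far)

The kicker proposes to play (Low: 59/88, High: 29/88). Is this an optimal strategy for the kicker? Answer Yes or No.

Against Near this mix gives (59/88)·(-2) + (29/88)·(-4) = -117/44.
Against Far this mix gives (59/88)·(-7) + (29/88)·2 = -355/88.
The keeper will play Far, holding the kicker to -355/88. Shifting weight toward the row that does better against Far would raise this floor (the equalizing mix achieves -32/11 against both Far and Near), so the proposed strategy is not optimal.

No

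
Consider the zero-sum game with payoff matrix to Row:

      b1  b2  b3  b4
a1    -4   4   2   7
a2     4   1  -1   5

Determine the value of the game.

4/11

Row minima: a1 → -4, a2 → -1; maximin = -1.
Column maxima: b1 → 4, b2 → 4, b3 → 2, b4 → 7; minimax = 2.
-1 ≠ 2, so there is no saddle point; optimal play is mixed.
b2 is strictly dominated by b3 (it gives Row strictly more in every row), so Column never plays it.
b4 is strictly dominated by b1 (it gives Row strictly more in every row), so Column never plays it.
On the remaining 2×2 (a1, a2 vs b1, b3):
Let Row play a1 with probability p. Expected payoff against b1: (-4)p + 4(1−p) = −8p + 4; against b3: 2p + (-1)(1−p) = 3p − 1.
Setting these equal: −8p + 4 = 3p − 1 ⇒ −11p = -5 ⇒ p = 5/11, and the value is (-8)·(5/11) + 4 = 4/11.
For Column: with q = P(b1), equating a1's and a2's payoffs gives −6q + 2 = 5q − 1 ⇒ q = 3/11.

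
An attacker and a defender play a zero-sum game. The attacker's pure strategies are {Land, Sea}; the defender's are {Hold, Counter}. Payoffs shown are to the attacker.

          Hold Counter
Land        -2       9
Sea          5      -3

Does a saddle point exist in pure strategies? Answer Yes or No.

No

Row minima: Land → -2, Sea → -3; maximin = -2.
Column maxima: Hold → 5, Counter → 9; minimax = 5.
-2 ≠ 5, so no pure-strategy equilibrium exists.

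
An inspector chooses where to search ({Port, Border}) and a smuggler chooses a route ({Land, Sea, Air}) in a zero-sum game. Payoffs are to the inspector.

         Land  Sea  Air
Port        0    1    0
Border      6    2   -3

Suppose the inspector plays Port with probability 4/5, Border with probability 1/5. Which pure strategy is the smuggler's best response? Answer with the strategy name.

If the smuggler plays Land, the inspector's expected payoff is (4/5)·0 + (1/5)·6 = 6/5.
If the smuggler plays Sea, the inspector's expected payoff is (4/5)·1 + (1/5)·2 = 6/5.
If the smuggler plays Air, the inspector's expected payoff is (4/5)·0 + (1/5)·(-3) = -3/5.
The smuggler minimizes the inspector's payoff; the smallest is -3/5, so the best response is Air.

Air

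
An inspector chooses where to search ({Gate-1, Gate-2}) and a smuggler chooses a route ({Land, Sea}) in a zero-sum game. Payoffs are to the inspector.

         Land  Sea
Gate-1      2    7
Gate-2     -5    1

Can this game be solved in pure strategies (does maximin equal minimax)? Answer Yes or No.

Yes

Row minima: Gate-1 → 2, Gate-2 → -5; maximin = 2.
Column maxima: Land → 2, Sea → 7; minimax = 2.
maximin = minimax = 2, so a saddle point exists.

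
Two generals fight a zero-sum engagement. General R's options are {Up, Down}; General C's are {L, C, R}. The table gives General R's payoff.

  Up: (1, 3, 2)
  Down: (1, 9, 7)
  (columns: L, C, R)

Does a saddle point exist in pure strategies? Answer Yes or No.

Row minima: Up → 1, Down → 1; maximin = 1.
Column maxima: L → 1, C → 9, R → 7; minimax = 1.
maximin = minimax = 1, so a saddle point exists.

Yes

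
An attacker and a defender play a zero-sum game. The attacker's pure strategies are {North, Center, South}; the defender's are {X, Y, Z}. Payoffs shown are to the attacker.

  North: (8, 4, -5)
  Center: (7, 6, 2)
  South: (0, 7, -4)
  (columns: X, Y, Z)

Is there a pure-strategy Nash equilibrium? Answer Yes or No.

Yes

Row minima: North → -5, Center → 2, South → -4; maximin = 2.
Column maxima: X → 8, Y → 7, Z → 2; minimax = 2.
maximin = minimax = 2, so a saddle point exists.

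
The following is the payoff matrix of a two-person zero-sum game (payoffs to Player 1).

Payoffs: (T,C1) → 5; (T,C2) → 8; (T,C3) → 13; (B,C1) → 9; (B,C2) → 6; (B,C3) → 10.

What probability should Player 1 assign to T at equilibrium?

1/2

Row minima: T → 5, B → 6; maximin = 6.
Column maxima: C1 → 9, C2 → 8, C3 → 13; minimax = 8.
6 ≠ 8, so there is no saddle point; optimal play is mixed.
C3 is strictly dominated by C1 (it gives Player 1 strictly more in every row), so Player 2 never plays it.
On the remaining 2×2 (T, B vs C1, C2):
Let Player 1 play T with probability p. Expected payoff against C1: 5p + 9(1−p) = −4p + 9; against C2: 8p + 6(1−p) = 2p + 6.
Setting these equal: −4p + 9 = 2p + 6 ⇒ −6p = -3 ⇒ p = 1/2, and the value is (-4)·(1/2) + 9 = 7.
For Player 2: with q = P(C1), equating T's and B's payoffs gives −3q + 8 = 3q + 6 ⇒ q = 1/3.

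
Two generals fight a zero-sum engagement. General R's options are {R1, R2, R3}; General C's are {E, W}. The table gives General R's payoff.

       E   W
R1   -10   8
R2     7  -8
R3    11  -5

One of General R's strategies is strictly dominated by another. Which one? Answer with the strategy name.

R2

R3 gives a strictly higher payoff than R2 against every column: 11 > 7, -5 > -8.
So R2 is strictly dominated and General R never plays it.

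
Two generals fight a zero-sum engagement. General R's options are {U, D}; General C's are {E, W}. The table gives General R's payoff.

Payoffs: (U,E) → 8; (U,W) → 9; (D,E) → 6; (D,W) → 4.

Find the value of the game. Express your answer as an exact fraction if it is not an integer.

8

Row minima: U → 8, D → 4; maximin = 8.
Column maxima: E → 8, W → 9; minimax = 8.
Since maximin = minimax = 8, there is a saddle point and the value is 8.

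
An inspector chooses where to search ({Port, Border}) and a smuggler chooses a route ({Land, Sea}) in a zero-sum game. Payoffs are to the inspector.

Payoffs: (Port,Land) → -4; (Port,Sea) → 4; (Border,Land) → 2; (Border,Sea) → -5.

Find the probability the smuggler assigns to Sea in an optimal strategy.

Row minima: Port → -4, Border → -5; maximin = -4.
Column maxima: Land → 2, Sea → 4; minimax = 2.
-4 ≠ 2, so there is no saddle point; optimal play is mixed.
Let the inspector play Port with probability p. Expected payoff against Land: (-4)p + 2(1−p) = −6p + 2; against Sea: 4p + (-5)(1−p) = 9p − 5.
Setting these equal: −6p + 2 = 9p − 5 ⇒ −15p = -7 ⇒ p = 7/15, and the value is (-6)·(7/15) + 2 = -4/5.
For the smuggler: with q = P(Land), equating Port's and Border's payoffs gives −8q + 4 = 7q − 5 ⇒ q = 3/5.

2/5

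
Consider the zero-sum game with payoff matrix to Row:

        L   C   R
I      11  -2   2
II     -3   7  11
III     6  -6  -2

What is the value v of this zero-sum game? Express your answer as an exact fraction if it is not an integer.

Row minima: I → -2, II → -3, III → -6; maximin = -2.
Column maxima: L → 11, C → 7, R → 11; minimax = 7.
-2 ≠ 7, so there is no saddle point; optimal play is mixed.
III is strictly dominated by I, so Row never plays it.
R is strictly dominated by C (it gives Row strictly more in every row), so Column never plays it.
On the remaining 2×2 (I, II vs L, C):
Let Row play I with probability p. Expected payoff against L: 11p + (-3)(1−p) = 14p − 3; against C: (-2)p + 7(1−p) = −9p + 7.
Setting these equal: 14p − 3 = −9p + 7 ⇒ 23p = 10 ⇒ p = 10/23, and the value is (14)·(10/23) − 3 = 71/23.
For Column: with q = P(L), equating I's and II's payoffs gives 13q − 2 = −10q + 7 ⇒ q = 9/23.

71/23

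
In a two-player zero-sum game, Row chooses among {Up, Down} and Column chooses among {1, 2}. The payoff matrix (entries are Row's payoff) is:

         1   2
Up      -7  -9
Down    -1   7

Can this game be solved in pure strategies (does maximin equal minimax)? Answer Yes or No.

Yes

Row minima: Up → -9, Down → -1; maximin = -1.
Column maxima: 1 → -1, 2 → 7; minimax = -1.
maximin = minimax = -1, so a saddle point exists.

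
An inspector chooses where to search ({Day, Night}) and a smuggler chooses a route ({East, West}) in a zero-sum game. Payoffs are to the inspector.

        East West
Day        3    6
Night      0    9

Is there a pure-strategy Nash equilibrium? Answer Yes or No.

Yes

Row minima: Day → 3, Night → 0; maximin = 3.
Column maxima: East → 3, West → 9; minimax = 3.
maximin = minimax = 3, so a saddle point exists.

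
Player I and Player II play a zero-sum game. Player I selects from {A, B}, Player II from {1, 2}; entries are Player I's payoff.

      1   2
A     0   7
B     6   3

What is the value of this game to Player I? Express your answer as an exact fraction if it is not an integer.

Row minima: A → 0, B → 3; maximin = 3.
Column maxima: 1 → 6, 2 → 7; minimax = 6.
3 ≠ 6, so there is no saddle point; optimal play is mixed.
Let Player I play A with probability p. Expected payoff against 1: 0p + 6(1−p) = −6p + 6; against 2: 7p + 3(1−p) = 4p + 3.
Setting these equal: −6p + 6 = 4p + 3 ⇒ −10p = -3 ⇒ p = 3/10, and the value is (-6)·(3/10) + 6 = 21/5.
For Player II: with q = P(1), equating A's and B's payoffs gives −7q + 7 = 3q + 3 ⇒ q = 2/5.

21/5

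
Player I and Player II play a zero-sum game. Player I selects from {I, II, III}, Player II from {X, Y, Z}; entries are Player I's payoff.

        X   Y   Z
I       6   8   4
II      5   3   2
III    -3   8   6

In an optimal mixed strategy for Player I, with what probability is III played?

2/11

Row minima: I → 4, II → 2, III → -3; maximin = 4.
Column maxima: X → 6, Y → 8, Z → 6; minimax = 6.
4 ≠ 6, so there is no saddle point; optimal play is mixed.
II is strictly dominated by I, so Player I never plays it.
With II eliminated, Y is strictly dominated by X (it gives Player I strictly more in every remaining row), so Player II never plays it.
On the remaining 2×2 (I, III vs X, Z):
Let Player I play I with probability p. Expected payoff against X: 6p + (-3)(1−p) = 9p − 3; against Z: 4p + 6(1−p) = −2p + 6.
Setting these equal: 9p − 3 = −2p + 6 ⇒ 11p = 9 ⇒ p = 9/11, and the value is (9)·(9/11) − 3 = 48/11.
For Player II: with q = P(X), equating I's and III's payoffs gives 2q + 4 = −9q + 6 ⇒ q = 2/11.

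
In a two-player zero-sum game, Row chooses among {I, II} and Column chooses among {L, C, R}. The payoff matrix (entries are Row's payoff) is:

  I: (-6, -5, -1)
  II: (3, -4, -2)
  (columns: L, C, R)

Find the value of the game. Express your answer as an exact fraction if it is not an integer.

Row minima: I → -6, II → -4; maximin = -4.
Column maxima: L → 3, C → -4, R → -1; minimax = -4.
Since maximin = minimax = -4, there is a saddle point and the value is -4.

-4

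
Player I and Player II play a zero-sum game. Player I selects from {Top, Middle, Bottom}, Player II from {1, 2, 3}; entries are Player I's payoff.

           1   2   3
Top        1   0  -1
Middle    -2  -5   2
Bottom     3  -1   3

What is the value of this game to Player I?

-1/5

Row minima: Top → -1, Middle → -5, Bottom → -1; maximin = -1.
Column maxima: 1 → 3, 2 → 0, 3 → 3; minimax = 0.
-1 ≠ 0, so there is no saddle point; optimal play is mixed.
Middle is strictly dominated by Bottom, so Player I never plays it.
1 is strictly dominated by 2 (it gives Player I strictly more in every row), so Player II never plays it.
On the remaining 2×2 (Top, Bottom vs 2, 3):
Let Player I play Top with probability p. Expected payoff against 2: 0p + (-1)(1−p) = p − 1; against 3: (-1)p + 3(1−p) = −4p + 3.
Setting these equal: p − 1 = −4p + 3 ⇒ 5p = 4 ⇒ p = 4/5, and the value is (1)·(4/5) − 1 = -1/5.
For Player II: with q = P(2), equating Top's and Bottom's payoffs gives q − 1 = −4q + 3 ⇒ q = 4/5.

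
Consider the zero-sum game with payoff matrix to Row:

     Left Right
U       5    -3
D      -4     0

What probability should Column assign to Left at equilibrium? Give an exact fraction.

1/4

Row minima: U → -3, D → -4; maximin = -3.
Column maxima: Left → 5, Right → 0; minimax = 0.
-3 ≠ 0, so there is no saddle point; optimal play is mixed.
Let Row play U with probability p. Expected payoff against Left: 5p + (-4)(1−p) = 9p − 4; against Right: (-3)p + 0(1−p) = −3p.
Setting these equal: 9p − 4 = −3p ⇒ 12p = 4 ⇒ p = 1/3, and the value is (9)·(1/3) − 4 = -1.
For Column: with q = P(Left), equating U's and D's payoffs gives 8q − 3 = −4q ⇒ q = 1/4.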